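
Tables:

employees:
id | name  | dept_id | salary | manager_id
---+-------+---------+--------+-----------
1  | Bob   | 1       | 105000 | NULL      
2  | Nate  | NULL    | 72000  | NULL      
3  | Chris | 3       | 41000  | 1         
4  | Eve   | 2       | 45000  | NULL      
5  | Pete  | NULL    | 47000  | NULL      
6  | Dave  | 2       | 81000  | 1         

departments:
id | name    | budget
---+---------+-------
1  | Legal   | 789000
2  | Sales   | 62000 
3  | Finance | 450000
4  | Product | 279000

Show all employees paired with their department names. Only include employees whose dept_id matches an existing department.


INNER JOIN keeps only employees rows whose dept_id matches an id in departments. Walk through each employee:
  - employee 1 (Bob): dept_id=1 -> matches Legal
  - employee 2 (Nate): dept_id=NULL, no match -> dropped
  - employee 3 (Chris): dept_id=3 -> matches Finance
  - employee 4 (Eve): dept_id=2 -> matches Sales
  - employee 5 (Pete): dept_id=NULL, no match -> dropped
  - employee 6 (Dave): dept_id=2 -> matches Sales
So 2 of 6 rows are dropped.

SQL:
SELECT a.name, b.name AS department
FROM employees a
INNER JOIN departments b ON a.dept_id = b.id

Result:
name  | department
------+-----------
Bob   | Legal     
Chris | Finance   
Eve   | Sales     
Dave  | Sales     


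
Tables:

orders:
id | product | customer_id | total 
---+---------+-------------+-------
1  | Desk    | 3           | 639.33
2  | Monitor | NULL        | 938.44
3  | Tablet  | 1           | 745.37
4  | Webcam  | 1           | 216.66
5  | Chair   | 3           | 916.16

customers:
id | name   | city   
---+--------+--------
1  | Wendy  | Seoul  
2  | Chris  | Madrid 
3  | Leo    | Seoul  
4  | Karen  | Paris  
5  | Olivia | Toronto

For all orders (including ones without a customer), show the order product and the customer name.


LEFT JOIN keeps every row from orders (the left table); where customer_id has no match in customers, the customer columns become NULL. Walk through each order:
  - order 1 (Desk): customer_id=3 -> matches Leo
  - order 2 (Monitor): customer_id=NULL, no match -> kept with NULL
  - order 3 (Tablet): customer_id=1 -> matches Wendy
  - order 4 (Webcam): customer_id=1 -> matches Wendy
  - order 5 (Chair): customer_id=3 -> matches Leo
All 5 rows appear; 1 has NULL customer.

SQL:
SELECT a.product, b.name AS customer
FROM orders a
LEFT JOIN customers b ON a.customer_id = b.id

Result:
product | customer
--------+---------
Desk    | Leo     
Monitor | NULL    
Tablet  | Wendy   
Webcam  | Wendy   
Chair   | Leo     


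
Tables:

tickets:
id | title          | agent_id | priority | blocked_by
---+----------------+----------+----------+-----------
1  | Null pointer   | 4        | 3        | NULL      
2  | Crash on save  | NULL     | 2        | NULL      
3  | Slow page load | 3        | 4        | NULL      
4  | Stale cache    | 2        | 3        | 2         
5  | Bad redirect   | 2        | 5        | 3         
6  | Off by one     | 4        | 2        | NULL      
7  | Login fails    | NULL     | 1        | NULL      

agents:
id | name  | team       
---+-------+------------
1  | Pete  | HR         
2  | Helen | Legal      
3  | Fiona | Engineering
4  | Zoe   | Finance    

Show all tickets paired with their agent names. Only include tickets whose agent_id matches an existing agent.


INNER JOIN keeps only tickets rows whose agent_id matches an id in agents. Walk through each ticket:
  - ticket 1 (Null pointer): agent_id=4 -> matches Zoe
  - ticket 2 (Crash on save): agent_id=NULL, no match -> dropped
  - ticket 3 (Slow page load): agent_id=3 -> matches Fiona
  - ticket 4 (Stale cache): agent_id=2 -> matches Helen
  - ticket 5 (Bad redirect): agent_id=2 -> matches Helen
  - ticket 6 (Off by one): agent_id=4 -> matches Zoe
  - ticket 7 (Login fails): agent_id=NULL, no match -> dropped
So 2 of 7 rows are dropped.

SQL:
SELECT a.title, b.name AS agent
FROM tickets a
INNER JOIN agents b ON a.agent_id = b.id

Result:
title          | agent
---------------+------
Null pointer   | Zoe  
Slow page load | Fiona
Stale cache    | Helen
Bad redirect   | Helen
Off by one     | Zoe  


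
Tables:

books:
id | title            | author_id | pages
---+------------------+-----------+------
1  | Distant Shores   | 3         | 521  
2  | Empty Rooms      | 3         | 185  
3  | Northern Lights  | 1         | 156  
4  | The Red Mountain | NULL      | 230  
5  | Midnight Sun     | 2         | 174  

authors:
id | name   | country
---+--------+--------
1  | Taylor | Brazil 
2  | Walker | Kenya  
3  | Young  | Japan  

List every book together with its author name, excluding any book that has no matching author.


INNER JOIN keeps only books rows whose author_id matches an id in authors. Walk through each book:
  - book 1 (Distant Shores): author_id=3 -> matches Young
  - book 2 (Empty Rooms): author_id=3 -> matches Young
  - book 3 (Northern Lights): author_id=1 -> matches Taylor
  - book 4 (The Red Mountain): author_id=NULL, no match -> dropped
  - book 5 (Midnight Sun): author_id=2 -> matches Walker
So 1 of 5 rows is dropped.

SQL:
SELECT a.title, b.name AS author
FROM books a
INNER JOIN authors b ON a.author_id = b.id

Result:
title           | author
----------------+-------
Distant Shores  | Young 
Empty Rooms     | Young 
Northern Lights | Taylor
Midnight Sun    | Walker


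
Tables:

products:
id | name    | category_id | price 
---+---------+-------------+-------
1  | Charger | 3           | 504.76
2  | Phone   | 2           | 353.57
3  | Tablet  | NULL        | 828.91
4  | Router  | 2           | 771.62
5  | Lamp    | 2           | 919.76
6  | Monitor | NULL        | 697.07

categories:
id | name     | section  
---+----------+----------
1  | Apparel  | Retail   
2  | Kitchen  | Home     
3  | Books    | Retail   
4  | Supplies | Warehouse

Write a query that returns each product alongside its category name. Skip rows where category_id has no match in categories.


INNER JOIN keeps only products rows whose category_id matches an id in categories. Walk through each product:
  - product 1 (Charger): category_id=3 -> matches Books
  - product 2 (Phone): category_id=2 -> matches Kitchen
  - product 3 (Tablet): category_id=NULL, no match -> dropped
  - product 4 (Router): category_id=2 -> matches Kitchen
  - product 5 (Lamp): category_id=2 -> matches Kitchen
  - product 6 (Monitor): category_id=NULL, no match -> dropped
So 2 of 6 rows are dropped.

SQL:
SELECT a.name, b.name AS category
FROM products a
INNER JOIN categories b ON a.category_id = b.id

Result:
name    | category
--------+---------
Charger | Books   
Phone   | Kitchen 
Router  | Kitchen 
Lamp    | Kitchen 


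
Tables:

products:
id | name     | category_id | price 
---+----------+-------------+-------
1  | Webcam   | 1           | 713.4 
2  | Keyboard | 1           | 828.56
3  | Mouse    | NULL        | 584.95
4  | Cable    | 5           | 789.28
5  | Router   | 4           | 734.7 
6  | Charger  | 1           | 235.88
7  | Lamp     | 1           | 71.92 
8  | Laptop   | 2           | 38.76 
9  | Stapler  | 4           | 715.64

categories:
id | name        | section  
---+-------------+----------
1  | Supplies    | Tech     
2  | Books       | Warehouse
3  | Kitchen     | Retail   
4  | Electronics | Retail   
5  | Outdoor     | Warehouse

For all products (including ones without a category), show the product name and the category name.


LEFT JOIN keeps every row from products (the left table); where category_id has no match in categories, the category columns become NULL. Walk through each product:
  - product 1 (Webcam): category_id=1 -> matches Supplies
  - product 2 (Keyboard): category_id=1 -> matches Supplies
  - product 3 (Mouse): category_id=NULL, no match -> kept with NULL
  - product 4 (Cable): category_id=5 -> matches Outdoor
  - product 5 (Router): category_id=4 -> matches Electronics
  - product 6 (Charger): category_id=1 -> matches Supplies
  - product 7 (Lamp): category_id=1 -> matches Supplies
  - product 8 (Laptop): category_id=2 -> matches Books
  - product 9 (Stapler): category_id=4 -> matches Electronics
All 9 rows appear; 1 has NULL category.

SQL:
SELECT a.name, b.name AS category
FROM products a
LEFT JOIN categories b ON a.category_id = b.id

Result:
name     | category   
---------+------------
Webcam   | Supplies   
Keyboard | Supplies   
Mouse    | NULL       
Cable    | Outdoor    
Router   | Electronics
Charger  | Supplies   
Lamp     | Supplies   
Laptop   | Books      
Stapler  | Electronics


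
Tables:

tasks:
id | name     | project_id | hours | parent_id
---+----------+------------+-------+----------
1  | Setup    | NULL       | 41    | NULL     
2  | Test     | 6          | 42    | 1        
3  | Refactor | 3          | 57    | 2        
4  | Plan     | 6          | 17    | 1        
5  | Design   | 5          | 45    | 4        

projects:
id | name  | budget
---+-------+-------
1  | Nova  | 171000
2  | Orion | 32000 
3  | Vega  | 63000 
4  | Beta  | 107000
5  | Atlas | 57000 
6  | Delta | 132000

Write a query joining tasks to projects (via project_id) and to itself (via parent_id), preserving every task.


Two LEFT JOINs from the same base table tasks: one to projects via project_id, one to tasks itself via parent_id. Both are LEFT so every task is preserved.
Match against projects:
  - task 1 (Setup): project_id=NULL, no match -> kept with NULL
  - task 2 (Test): project_id=6 -> matches Delta
  - task 3 (Refactor): project_id=3 -> matches Vega
  - task 4 (Plan): project_id=6 -> matches Delta
  - task 5 (Design): project_id=5 -> matches Atlas
Match against tasks (self):
  - task 1 (Setup): parent_id=NULL -> NULL
  - task 2 (Test): parent_id=1 -> Setup
  - task 3 (Refactor): parent_id=2 -> Test
  - task 4 (Plan): parent_id=1 -> Setup
  - task 5 (Design): parent_id=4 -> Plan

SQL:
SELECT a.name, b.name AS project, c.name AS parent
FROM tasks a
LEFT JOIN projects b ON a.project_id = b.id
LEFT JOIN tasks c ON a.parent_id = c.id

Result:
name     | project | parent
---------+---------+-------
Setup    | NULL    | NULL  
Test     | Delta   | Setup 
Refactor | Vega    | Test  
Plan     | Delta   | Setup 
Design   | Atlas   | Plan  


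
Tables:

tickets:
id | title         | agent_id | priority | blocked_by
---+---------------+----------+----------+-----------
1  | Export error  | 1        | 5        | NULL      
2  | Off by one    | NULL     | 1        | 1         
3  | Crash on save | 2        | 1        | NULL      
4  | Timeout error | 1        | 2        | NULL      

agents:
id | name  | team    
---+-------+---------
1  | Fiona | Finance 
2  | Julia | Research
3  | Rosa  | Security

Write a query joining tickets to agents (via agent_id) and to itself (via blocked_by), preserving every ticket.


Two LEFT JOINs from the same base table tickets: one to agents via agent_id, one to tickets itself via blocked_by. Both are LEFT so every ticket is preserved.
Match against agents:
  - ticket 1 (Export error): agent_id=1 -> matches Fiona
  - ticket 2 (Off by one): agent_id=NULL, no match -> kept with NULL
  - ticket 3 (Crash on save): agent_id=2 -> matches Julia
  - ticket 4 (Timeout error): agent_id=1 -> matches Fiona
Match against tickets (self):
  - ticket 1 (Export error): blocked_by=NULL -> NULL
  - ticket 2 (Off by one): blocked_by=1 -> Export error
  - ticket 3 (Crash on save): blocked_by=NULL -> NULL
  - ticket 4 (Timeout error): blocked_by=NULL -> NULL

SQL:
SELECT a.title, b.name AS agent, c.title AS blocked_by
FROM tickets a
LEFT JOIN agents b ON a.agent_id = b.id
LEFT JOIN tickets c ON a.blocked_by = c.id

Result:
title         | agent | blocked_by  
--------------+-------+-------------
Export error  | Fiona | NULL        
Off by one    | NULL  | Export error
Crash on save | Julia | NULL        
Timeout error | Fiona | NULL        


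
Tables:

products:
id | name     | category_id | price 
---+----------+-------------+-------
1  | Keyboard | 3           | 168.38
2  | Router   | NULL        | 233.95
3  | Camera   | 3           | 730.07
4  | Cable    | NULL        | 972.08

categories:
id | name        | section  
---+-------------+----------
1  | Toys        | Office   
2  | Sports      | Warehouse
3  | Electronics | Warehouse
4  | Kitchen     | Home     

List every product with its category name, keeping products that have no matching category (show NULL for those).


LEFT JOIN keeps every row from products (the left table); where category_id has no match in categories, the category columns become NULL. Walk through each product:
  - product 1 (Keyboard): category_id=3 -> matches Electronics
  - product 2 (Router): category_id=NULL, no match -> kept with NULL
  - product 3 (Camera): category_id=3 -> matches Electronics
  - product 4 (Cable): category_id=NULL, no match -> kept with NULL
All 4 rows appear; 2 have NULL category.

SQL:
SELECT a.name, b.name AS category
FROM products a
LEFT JOIN categories b ON a.category_id = b.id

Result:
name     | category   
---------+------------
Keyboard | Electronics
Router   | NULL       
Camera   | Electronics
Cable    | NULL       


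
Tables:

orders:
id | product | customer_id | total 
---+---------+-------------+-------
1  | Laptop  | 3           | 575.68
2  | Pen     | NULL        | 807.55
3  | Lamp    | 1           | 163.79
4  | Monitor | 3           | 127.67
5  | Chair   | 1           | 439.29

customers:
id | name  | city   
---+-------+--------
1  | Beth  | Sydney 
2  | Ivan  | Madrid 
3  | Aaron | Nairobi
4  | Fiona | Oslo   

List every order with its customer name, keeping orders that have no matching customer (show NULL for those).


LEFT JOIN keeps every row from orders (the left table); where customer_id has no match in customers, the customer columns become NULL. Walk through each order:
  - order 1 (Laptop): customer_id=3 -> matches Aaron
  - order 2 (Pen): customer_id=NULL, no match -> kept with NULL
  - order 3 (Lamp): customer_id=1 -> matches Beth
  - order 4 (Monitor): customer_id=3 -> matches Aaron
  - order 5 (Chair): customer_id=1 -> matches Beth
All 5 rows appear; 1 has NULL customer.

SQL:
SELECT a.product, b.name AS customer
FROM orders a
LEFT JOIN customers b ON a.customer_id = b.id

Result:
product | customer
--------+---------
Laptop  | Aaron   
Pen     | NULL    
Lamp    | Beth    
Monitor | Aaron   
Chair   | Beth    


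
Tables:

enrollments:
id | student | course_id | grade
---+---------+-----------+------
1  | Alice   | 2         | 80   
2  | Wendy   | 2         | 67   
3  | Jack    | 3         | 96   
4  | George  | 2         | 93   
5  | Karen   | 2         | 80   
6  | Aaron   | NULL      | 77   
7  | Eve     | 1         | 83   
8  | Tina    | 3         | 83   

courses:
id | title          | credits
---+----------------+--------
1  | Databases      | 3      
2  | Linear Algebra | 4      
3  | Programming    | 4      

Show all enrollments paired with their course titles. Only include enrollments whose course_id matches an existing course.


INNER JOIN keeps only enrollments rows whose course_id matches an id in courses. Walk through each enrollment:
  - enrollment 1 (Alice): course_id=2 -> matches Linear Algebra
  - enrollment 2 (Wendy): course_id=2 -> matches Linear Algebra
  - enrollment 3 (Jack): course_id=3 -> matches Programming
  - enrollment 4 (George): course_id=2 -> matches Linear Algebra
  - enrollment 5 (Karen): course_id=2 -> matches Linear Algebra
  - enrollment 6 (Aaron): course_id=NULL, no match -> dropped
  - enrollment 7 (Eve): course_id=1 -> matches Databases
  - enrollment 8 (Tina): course_id=3 -> matches Programming
So 1 of 8 rows is dropped.

SQL:
SELECT a.student, b.title AS course
FROM enrollments a
INNER JOIN courses b ON a.course_id = b.id

Result:
student | course        
--------+---------------
Alice   | Linear Algebra
Wendy   | Linear Algebra
Jack    | Programming   
George  | Linear Algebra
Karen   | Linear Algebra
Eve     | Databases     
Tina    | Programming   


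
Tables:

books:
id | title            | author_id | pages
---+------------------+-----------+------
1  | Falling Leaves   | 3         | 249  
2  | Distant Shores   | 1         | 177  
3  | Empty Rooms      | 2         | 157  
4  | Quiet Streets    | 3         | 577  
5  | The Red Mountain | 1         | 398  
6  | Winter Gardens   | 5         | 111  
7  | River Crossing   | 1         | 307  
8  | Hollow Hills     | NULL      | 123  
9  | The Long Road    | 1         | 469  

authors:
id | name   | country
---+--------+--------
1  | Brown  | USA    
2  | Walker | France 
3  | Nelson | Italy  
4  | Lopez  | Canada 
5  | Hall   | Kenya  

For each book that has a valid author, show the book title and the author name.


INNER JOIN keeps only books rows whose author_id matches an id in authors. Walk through each book:
  - book 1 (Falling Leaves): author_id=3 -> matches Nelson
  - book 2 (Distant Shores): author_id=1 -> matches Brown
  - book 3 (Empty Rooms): author_id=2 -> matches Walker
  - book 4 (Quiet Streets): author_id=3 -> matches Nelson
  - book 5 (The Red Mountain): author_id=1 -> matches Brown
  - book 6 (Winter Gardens): author_id=5 -> matches Hall
  - book 7 (River Crossing): author_id=1 -> matches Brown
  - book 8 (Hollow Hills): author_id=NULL, no match -> dropped
  - book 9 (The Long Road): author_id=1 -> matches Brown
So 1 of 9 rows is dropped.

SQL:
SELECT a.title, b.name AS author
FROM books a
INNER JOIN authors b ON a.author_id = b.id

Result:
title            | author
-----------------+-------
Falling Leaves   | Nelson
Distant Shores   | Brown 
Empty Rooms      | Walker
Quiet Streets    | Nelson
The Red Mountain | Brown 
Winter Gardens   | Hall  
River Crossing   | Brown 
The Long Road    | Brown 


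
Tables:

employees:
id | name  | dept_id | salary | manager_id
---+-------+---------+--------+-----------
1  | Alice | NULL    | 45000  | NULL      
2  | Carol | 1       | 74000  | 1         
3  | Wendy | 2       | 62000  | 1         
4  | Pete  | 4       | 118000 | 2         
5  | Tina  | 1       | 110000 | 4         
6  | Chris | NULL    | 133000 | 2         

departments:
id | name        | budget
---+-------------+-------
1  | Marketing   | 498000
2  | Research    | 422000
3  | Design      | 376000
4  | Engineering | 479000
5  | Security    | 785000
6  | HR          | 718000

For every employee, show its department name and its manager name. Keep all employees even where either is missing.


Two LEFT JOINs from the same base table employees: one to departments via dept_id, one to employees itself via manager_id. Both are LEFT so every employee is preserved.
Match against departments:
  - employee 1 (Alice): dept_id=NULL, no match -> kept with NULL
  - employee 2 (Carol): dept_id=1 -> matches Marketing
  - employee 3 (Wendy): dept_id=2 -> matches Research
  - employee 4 (Pete): dept_id=4 -> matches Engineering
  - employee 5 (Tina): dept_id=1 -> matches Marketing
  - employee 6 (Chris): dept_id=NULL, no match -> kept with NULL
Match against employees (self):
  - employee 1 (Alice): manager_id=NULL -> NULL
  - employee 2 (Carol): manager_id=1 -> Alice
  - employee 3 (Wendy): manager_id=1 -> Alice
  - employee 4 (Pete): manager_id=2 -> Carol
  - employee 5 (Tina): manager_id=4 -> Pete
  - employee 6 (Chris): manager_id=2 -> Carol

SQL:
SELECT a.name, b.name AS department, c.name AS manager
FROM employees a
LEFT JOIN departments b ON a.dept_id = b.id
LEFT JOIN employees c ON a.manager_id = c.id

Result:
name  | department  | manager
------+-------------+--------
Alice | NULL        | NULL   
Carol | Marketing   | Alice  
Wendy | Research    | Alice  
Pete  | Engineering | Carol  
Tina  | Marketing   | Pete   
Chris | NULL        | Carol  


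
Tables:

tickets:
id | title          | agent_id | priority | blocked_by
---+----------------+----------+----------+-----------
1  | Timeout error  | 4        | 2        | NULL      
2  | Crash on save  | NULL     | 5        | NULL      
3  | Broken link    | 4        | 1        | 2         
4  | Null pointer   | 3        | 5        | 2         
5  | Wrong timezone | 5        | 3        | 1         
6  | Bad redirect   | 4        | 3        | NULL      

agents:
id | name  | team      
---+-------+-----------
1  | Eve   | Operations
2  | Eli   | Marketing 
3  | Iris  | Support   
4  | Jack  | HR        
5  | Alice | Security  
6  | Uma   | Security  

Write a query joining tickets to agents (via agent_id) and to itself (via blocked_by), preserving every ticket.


Two LEFT JOINs from the same base table tickets: one to agents via agent_id, one to tickets itself via blocked_by. Both are LEFT so every ticket is preserved.
Match against agents:
  - ticket 1 (Timeout error): agent_id=4 -> matches Jack
  - ticket 2 (Crash on save): agent_id=NULL, no match -> kept with NULL
  - ticket 3 (Broken link): agent_id=4 -> matches Jack
  - ticket 4 (Null pointer): agent_id=3 -> matches Iris
  - ticket 5 (Wrong timezone): agent_id=5 -> matches Alice
  - ticket 6 (Bad redirect): agent_id=4 -> matches Jack
Match against tickets (self):
  - ticket 1 (Timeout error): blocked_by=NULL -> NULL
  - ticket 2 (Crash on save): blocked_by=NULL -> NULL
  - ticket 3 (Broken link): blocked_by=2 -> Crash on save
  - ticket 4 (Null pointer): blocked_by=2 -> Crash on save
  - ticket 5 (Wrong timezone): blocked_by=1 -> Timeout error
  - ticket 6 (Bad redirect): blocked_by=NULL -> NULL

SQL:
SELECT a.title, b.name AS agent, c.title AS blocked_by
FROM tickets a
LEFT JOIN agents b ON a.agent_id = b.id
LEFT JOIN tickets c ON a.blocked_by = c.id

Result:
title          | agent | blocked_by   
---------------+-------+--------------
Timeout error  | Jack  | NULL         
Crash on save  | NULL  | NULL         
Broken link    | Jack  | Crash on save
Null pointer   | Iris  | Crash on save
Wrong timezone | Alice | Timeout error
Bad redirect   | Jack  | NULL         


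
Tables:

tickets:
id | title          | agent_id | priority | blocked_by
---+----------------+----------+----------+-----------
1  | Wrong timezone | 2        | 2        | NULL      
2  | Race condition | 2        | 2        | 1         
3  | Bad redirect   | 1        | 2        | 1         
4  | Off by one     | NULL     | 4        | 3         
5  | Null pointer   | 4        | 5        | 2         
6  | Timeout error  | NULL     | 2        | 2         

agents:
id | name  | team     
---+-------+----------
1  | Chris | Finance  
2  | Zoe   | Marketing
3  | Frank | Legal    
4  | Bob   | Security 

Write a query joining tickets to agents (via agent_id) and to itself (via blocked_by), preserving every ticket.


Two LEFT JOINs from the same base table tickets: one to agents via agent_id, one to tickets itself via blocked_by. Both are LEFT so every ticket is preserved.
Match against agents:
  - ticket 1 (Wrong timezone): agent_id=2 -> matches Zoe
  - ticket 2 (Race condition): agent_id=2 -> matches Zoe
  - ticket 3 (Bad redirect): agent_id=1 -> matches Chris
  - ticket 4 (Off by one): agent_id=NULL, no match -> kept with NULL
  - ticket 5 (Null pointer): agent_id=4 -> matches Bob
  - ticket 6 (Timeout error): agent_id=NULL, no match -> kept with NULL
Match against tickets (self):
  - ticket 1 (Wrong timezone): blocked_by=NULL -> NULL
  - ticket 2 (Race condition): blocked_by=1 -> Wrong timezone
  - ticket 3 (Bad redirect): blocked_by=1 -> Wrong timezone
  - ticket 4 (Off by one): blocked_by=3 -> Bad redirect
  - ticket 5 (Null pointer): blocked_by=2 -> Race condition
  - ticket 6 (Timeout error): blocked_by=2 -> Race condition

SQL:
SELECT a.title, b.name AS agent, c.title AS blocked_by
FROM tickets a
LEFT JOIN agents b ON a.agent_id = b.id
LEFT JOIN tickets c ON a.blocked_by = c.id

Result:
title          | agent | blocked_by    
---------------+-------+---------------
Wrong timezone | Zoe   | NULL          
Race condition | Zoe   | Wrong timezone
Bad redirect   | Chris | Wrong timezone
Off by one     | NULL  | Bad redirect  
Null pointer   | Bob   | Race condition
Timeout error  | NULL  | Race condition


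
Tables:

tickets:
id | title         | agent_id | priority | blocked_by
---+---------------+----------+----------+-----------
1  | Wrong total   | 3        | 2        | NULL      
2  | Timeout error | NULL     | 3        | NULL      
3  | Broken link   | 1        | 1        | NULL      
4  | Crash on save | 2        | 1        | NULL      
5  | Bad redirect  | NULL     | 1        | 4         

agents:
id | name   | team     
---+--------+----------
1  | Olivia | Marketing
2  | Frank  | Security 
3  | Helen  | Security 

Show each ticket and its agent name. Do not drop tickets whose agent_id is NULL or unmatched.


LEFT JOIN keeps every row from tickets (the left table); where agent_id has no match in agents, the agent columns become NULL. Walk through each ticket:
  - ticket 1 (Wrong total): agent_id=3 -> matches Helen
  - ticket 2 (Timeout error): agent_id=NULL, no match -> kept with NULL
  - ticket 3 (Broken link): agent_id=1 -> matches Olivia
  - ticket 4 (Crash on save): agent_id=2 -> matches Frank
  - ticket 5 (Bad redirect): agent_id=NULL, no match -> kept with NULL
All 5 rows appear; 2 have NULL agent.

SQL:
SELECT a.title, b.name AS agent
FROM tickets a
LEFT JOIN agents b ON a.agent_id = b.id

Result:
title         | agent 
--------------+-------
Wrong total   | Helen 
Timeout error | NULL  
Broken link   | Olivia
Crash on save | Frank 
Bad redirect  | NULL  


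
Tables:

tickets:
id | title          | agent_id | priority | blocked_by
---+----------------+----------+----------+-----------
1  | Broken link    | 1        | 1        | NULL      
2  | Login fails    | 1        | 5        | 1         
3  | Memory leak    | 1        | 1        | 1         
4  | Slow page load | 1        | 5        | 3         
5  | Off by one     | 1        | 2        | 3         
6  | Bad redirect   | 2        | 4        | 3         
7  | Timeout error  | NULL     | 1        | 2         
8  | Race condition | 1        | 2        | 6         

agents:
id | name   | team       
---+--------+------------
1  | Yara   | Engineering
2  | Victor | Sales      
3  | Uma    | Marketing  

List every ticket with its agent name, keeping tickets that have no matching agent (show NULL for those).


LEFT JOIN keeps every row from tickets (the left table); where agent_id has no match in agents, the agent columns become NULL. Walk through each ticket:
  - ticket 1 (Broken link): agent_id=1 -> matches Yara
  - ticket 2 (Login fails): agent_id=1 -> matches Yara
  - ticket 3 (Memory leak): agent_id=1 -> matches Yara
  - ticket 4 (Slow page load): agent_id=1 -> matches Yara
  - ticket 5 (Off by one): agent_id=1 -> matches Yara
  - ticket 6 (Bad redirect): agent_id=2 -> matches Victor
  - ticket 7 (Timeout error): agent_id=NULL, no match -> kept with NULL
  - ticket 8 (Race condition): agent_id=1 -> matches Yara
All 8 rows appear; 1 has NULL agent.

SQL:
SELECT a.title, b.name AS agent
FROM tickets a
LEFT JOIN agents b ON a.agent_id = b.id

Result:
title          | agent 
---------------+-------
Broken link    | Yara  
Login fails    | Yara  
Memory leak    | Yara  
Slow page load | Yara  
Off by one     | Yara  
Bad redirect   | Victor
Timeout error  | NULL  
Race condition | Yara  


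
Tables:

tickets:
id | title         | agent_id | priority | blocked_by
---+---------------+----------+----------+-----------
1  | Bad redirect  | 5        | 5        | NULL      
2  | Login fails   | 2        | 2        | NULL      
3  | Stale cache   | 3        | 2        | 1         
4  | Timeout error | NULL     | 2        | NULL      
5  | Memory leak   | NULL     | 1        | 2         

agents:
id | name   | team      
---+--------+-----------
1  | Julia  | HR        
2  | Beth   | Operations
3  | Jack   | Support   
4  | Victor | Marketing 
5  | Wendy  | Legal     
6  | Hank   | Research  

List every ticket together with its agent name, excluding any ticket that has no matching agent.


INNER JOIN keeps only tickets rows whose agent_id matches an id in agents. Walk through each ticket:
  - ticket 1 (Bad redirect): agent_id=5 -> matches Wendy
  - ticket 2 (Login fails): agent_id=2 -> matches Beth
  - ticket 3 (Stale cache): agent_id=3 -> matches Jack
  - ticket 4 (Timeout error): agent_id=NULL, no match -> dropped
  - ticket 5 (Memory leak): agent_id=NULL, no match -> dropped
So 2 of 5 rows are dropped.

SQL:
SELECT a.title, b.name AS agent
FROM tickets a
INNER JOIN agents b ON a.agent_id = b.id

Result:
title        | agent
-------------+------
Bad redirect | Wendy
Login fails  | Beth 
Stale cache  | Jack 


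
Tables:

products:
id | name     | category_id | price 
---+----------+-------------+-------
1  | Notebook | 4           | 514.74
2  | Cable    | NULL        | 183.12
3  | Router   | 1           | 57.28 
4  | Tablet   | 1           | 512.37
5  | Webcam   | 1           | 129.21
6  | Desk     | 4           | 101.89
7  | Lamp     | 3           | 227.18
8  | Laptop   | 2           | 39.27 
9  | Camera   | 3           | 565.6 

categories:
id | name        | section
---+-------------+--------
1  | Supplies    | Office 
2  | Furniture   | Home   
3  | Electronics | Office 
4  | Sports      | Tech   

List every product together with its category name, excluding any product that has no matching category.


INNER JOIN keeps only products rows whose category_id matches an id in categories. Walk through each product:
  - product 1 (Notebook): category_id=4 -> matches Sports
  - product 2 (Cable): category_id=NULL, no match -> dropped
  - product 3 (Router): category_id=1 -> matches Supplies
  - product 4 (Tablet): category_id=1 -> matches Supplies
  - product 5 (Webcam): category_id=1 -> matches Supplies
  - product 6 (Desk): category_id=4 -> matches Sports
  - product 7 (Lamp): category_id=3 -> matches Electronics
  - product 8 (Laptop): category_id=2 -> matches Furniture
  - product 9 (Camera): category_id=3 -> matches Electronics
So 1 of 9 rows is dropped.

SQL:
SELECT a.name, b.name AS category
FROM products a
INNER JOIN categories b ON a.category_id = b.id

Result:
name     | category   
---------+------------
Notebook | Sports     
Router   | Supplies   
Tablet   | Supplies   
Webcam   | Supplies   
Desk     | Sports     
Lamp     | Electronics
Laptop   | Furniture  
Camera   | Electronics


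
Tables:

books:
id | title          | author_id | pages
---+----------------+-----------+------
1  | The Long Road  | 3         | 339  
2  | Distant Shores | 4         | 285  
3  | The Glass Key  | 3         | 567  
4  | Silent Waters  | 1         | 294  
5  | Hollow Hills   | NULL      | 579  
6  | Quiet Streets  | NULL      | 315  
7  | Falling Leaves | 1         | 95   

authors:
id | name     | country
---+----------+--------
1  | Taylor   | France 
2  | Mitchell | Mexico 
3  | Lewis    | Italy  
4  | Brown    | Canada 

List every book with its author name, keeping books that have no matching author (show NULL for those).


LEFT JOIN keeps every row from books (the left table); where author_id has no match in authors, the author columns become NULL. Walk through each book:
  - book 1 (The Long Road): author_id=3 -> matches Lewis
  - book 2 (Distant Shores): author_id=4 -> matches Brown
  - book 3 (The Glass Key): author_id=3 -> matches Lewis
  - book 4 (Silent Waters): author_id=1 -> matches Taylor
  - book 5 (Hollow Hills): author_id=NULL, no match -> kept with NULL
  - book 6 (Quiet Streets): author_id=NULL, no match -> kept with NULL
  - book 7 (Falling Leaves): author_id=1 -> matches Taylor
All 7 rows appear; 2 have NULL author.

SQL:
SELECT a.title, b.name AS author
FROM books a
LEFT JOIN authors b ON a.author_id = b.id

Result:
title          | author
---------------+-------
The Long Road  | Lewis 
Distant Shores | Brown 
The Glass Key  | Lewis 
Silent Waters  | Taylor
Hollow Hills   | NULL  
Quiet Streets  | NULL  
Falling Leaves | Taylor


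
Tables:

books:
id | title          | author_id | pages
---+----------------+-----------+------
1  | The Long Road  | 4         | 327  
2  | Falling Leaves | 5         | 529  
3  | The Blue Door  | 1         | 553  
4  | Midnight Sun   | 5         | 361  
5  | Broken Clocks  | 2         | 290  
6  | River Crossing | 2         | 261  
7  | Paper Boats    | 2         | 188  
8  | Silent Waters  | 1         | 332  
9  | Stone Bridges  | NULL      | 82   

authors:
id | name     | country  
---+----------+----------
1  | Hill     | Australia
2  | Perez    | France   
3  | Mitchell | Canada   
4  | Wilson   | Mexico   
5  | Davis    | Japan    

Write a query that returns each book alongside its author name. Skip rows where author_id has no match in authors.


INNER JOIN keeps only books rows whose author_id matches an id in authors. Walk through each book:
  - book 1 (The Long Road): author_id=4 -> matches Wilson
  - book 2 (Falling Leaves): author_id=5 -> matches Davis
  - book 3 (The Blue Door): author_id=1 -> matches Hill
  - book 4 (Midnight Sun): author_id=5 -> matches Davis
  - book 5 (Broken Clocks): author_id=2 -> matches Perez
  - book 6 (River Crossing): author_id=2 -> matches Perez
  - book 7 (Paper Boats): author_id=2 -> matches Perez
  - book 8 (Silent Waters): author_id=1 -> matches Hill
  - book 9 (Stone Bridges): author_id=NULL, no match -> dropped
So 1 of 9 rows is dropped.

SQL:
SELECT a.title, b.name AS author
FROM books a
INNER JOIN authors b ON a.author_id = b.id

Result:
title          | author
---------------+-------
The Long Road  | Wilson
Falling Leaves | Davis 
The Blue Door  | Hill  
Midnight Sun   | Davis 
Broken Clocks  | Perez 
River Crossing | Perez 
Paper Boats    | Perez 
Silent Waters  | Hill  


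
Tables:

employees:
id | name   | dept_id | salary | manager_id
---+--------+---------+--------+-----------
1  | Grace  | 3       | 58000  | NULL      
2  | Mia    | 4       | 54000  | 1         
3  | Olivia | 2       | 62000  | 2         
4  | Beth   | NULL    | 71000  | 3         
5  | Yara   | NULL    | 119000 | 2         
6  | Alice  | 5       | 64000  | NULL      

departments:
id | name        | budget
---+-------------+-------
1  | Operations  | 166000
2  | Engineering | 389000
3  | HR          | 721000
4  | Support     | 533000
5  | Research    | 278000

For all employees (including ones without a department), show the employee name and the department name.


LEFT JOIN keeps every row from employees (the left table); where dept_id has no match in departments, the department columns become NULL. Walk through each employee:
  - employee 1 (Grace): dept_id=3 -> matches HR
  - employee 2 (Mia): dept_id=4 -> matches Support
  - employee 3 (Olivia): dept_id=2 -> matches Engineering
  - employee 4 (Beth): dept_id=NULL, no match -> kept with NULL
  - employee 5 (Yara): dept_id=NULL, no match -> kept with NULL
  - employee 6 (Alice): dept_id=5 -> matches Research
All 6 rows appear; 2 have NULL department.

SQL:
SELECT a.name, b.name AS department
FROM employees a
LEFT JOIN departments b ON a.dept_id = b.id

Result:
name   | department 
-------+------------
Grace  | HR         
Mia    | Support    
Olivia | Engineering
Beth   | NULL       
Yara   | NULL       
Alice  | Research   


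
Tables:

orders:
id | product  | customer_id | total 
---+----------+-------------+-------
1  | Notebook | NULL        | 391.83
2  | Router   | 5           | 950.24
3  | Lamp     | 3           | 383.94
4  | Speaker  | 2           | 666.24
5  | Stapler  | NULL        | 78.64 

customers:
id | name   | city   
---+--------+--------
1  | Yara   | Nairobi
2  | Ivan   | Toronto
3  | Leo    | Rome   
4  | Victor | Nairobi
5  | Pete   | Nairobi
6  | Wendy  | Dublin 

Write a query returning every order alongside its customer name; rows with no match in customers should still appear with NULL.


LEFT JOIN keeps every row from orders (the left table); where customer_id has no match in customers, the customer columns become NULL. Walk through each order:
  - order 1 (Notebook): customer_id=NULL, no match -> kept with NULL
  - order 2 (Router): customer_id=5 -> matches Pete
  - order 3 (Lamp): customer_id=3 -> matches Leo
  - order 4 (Speaker): customer_id=2 -> matches Ivan
  - order 5 (Stapler): customer_id=NULL, no match -> kept with NULL
All 5 rows appear; 2 have NULL customer.

SQL:
SELECT a.product, b.name AS customer
FROM orders a
LEFT JOIN customers b ON a.customer_id = b.id

Result:
product  | customer
---------+---------
Notebook | NULL    
Router   | Pete    
Lamp     | Leo     
Speaker  | Ivan    
Stapler  | NULL    


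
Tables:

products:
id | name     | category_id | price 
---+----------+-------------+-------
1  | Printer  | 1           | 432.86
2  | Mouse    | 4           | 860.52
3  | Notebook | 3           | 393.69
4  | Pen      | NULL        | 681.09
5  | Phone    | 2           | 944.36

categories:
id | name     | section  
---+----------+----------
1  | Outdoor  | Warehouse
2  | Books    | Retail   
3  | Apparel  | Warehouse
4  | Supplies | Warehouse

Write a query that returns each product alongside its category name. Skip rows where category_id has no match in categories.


INNER JOIN keeps only products rows whose category_id matches an id in categories. Walk through each product:
  - product 1 (Printer): category_id=1 -> matches Outdoor
  - product 2 (Mouse): category_id=4 -> matches Supplies
  - product 3 (Notebook): category_id=3 -> matches Apparel
  - product 4 (Pen): category_id=NULL, no match -> dropped
  - product 5 (Phone): category_id=2 -> matches Books
So 1 of 5 rows is dropped.

SQL:
SELECT a.name, b.name AS category
FROM products a
INNER JOIN categories b ON a.category_id = b.id

Result:
name     | category
---------+---------
Printer  | Outdoor 
Mouse    | Supplies
Notebook | Apparel 
Phone    | Books   


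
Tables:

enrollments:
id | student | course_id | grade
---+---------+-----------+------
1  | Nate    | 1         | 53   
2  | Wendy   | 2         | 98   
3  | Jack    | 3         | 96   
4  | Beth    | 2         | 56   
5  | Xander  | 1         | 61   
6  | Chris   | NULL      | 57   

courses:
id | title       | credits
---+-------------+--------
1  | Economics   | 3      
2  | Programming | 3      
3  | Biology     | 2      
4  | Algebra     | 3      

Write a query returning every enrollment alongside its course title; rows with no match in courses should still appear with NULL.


LEFT JOIN keeps every row from enrollments (the left table); where course_id has no match in courses, the course columns become NULL. Walk through each enrollment:
  - enrollment 1 (Nate): course_id=1 -> matches Economics
  - enrollment 2 (Wendy): course_id=2 -> matches Programming
  - enrollment 3 (Jack): course_id=3 -> matches Biology
  - enrollment 4 (Beth): course_id=2 -> matches Programming
  - enrollment 5 (Xander): course_id=1 -> matches Economics
  - enrollment 6 (Chris): course_id=NULL, no match -> kept with NULL
All 6 rows appear; 1 has NULL course.

SQL:
SELECT a.student, b.title AS course
FROM enrollments a
LEFT JOIN courses b ON a.course_id = b.id

Result:
student | course     
--------+------------
Nate    | Economics  
Wendy   | Programming
Jack    | Biology    
Beth    | Programming
Xander  | Economics  
Chris   | NULL       


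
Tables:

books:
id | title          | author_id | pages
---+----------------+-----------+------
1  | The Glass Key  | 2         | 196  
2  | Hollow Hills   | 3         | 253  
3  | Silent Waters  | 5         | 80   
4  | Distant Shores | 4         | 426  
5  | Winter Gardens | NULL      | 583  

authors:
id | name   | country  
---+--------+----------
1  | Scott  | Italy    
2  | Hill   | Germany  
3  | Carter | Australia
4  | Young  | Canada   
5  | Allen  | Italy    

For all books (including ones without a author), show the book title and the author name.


LEFT JOIN keeps every row from books (the left table); where author_id has no match in authors, the author columns become NULL. Walk through each book:
  - book 1 (The Glass Key): author_id=2 -> matches Hill
  - book 2 (Hollow Hills): author_id=3 -> matches Carter
  - book 3 (Silent Waters): author_id=5 -> matches Allen
  - book 4 (Distant Shores): author_id=4 -> matches Young
  - book 5 (Winter Gardens): author_id=NULL, no match -> kept with NULL
All 5 rows appear; 1 has NULL author.

SQL:
SELECT a.title, b.name AS author
FROM books a
LEFT JOIN authors b ON a.author_id = b.id

Result:
title          | author
---------------+-------
The Glass Key  | Hill  
Hollow Hills   | Carter
Silent Waters  | Allen 
Distant Shores | Young 
Winter Gardens | NULL  


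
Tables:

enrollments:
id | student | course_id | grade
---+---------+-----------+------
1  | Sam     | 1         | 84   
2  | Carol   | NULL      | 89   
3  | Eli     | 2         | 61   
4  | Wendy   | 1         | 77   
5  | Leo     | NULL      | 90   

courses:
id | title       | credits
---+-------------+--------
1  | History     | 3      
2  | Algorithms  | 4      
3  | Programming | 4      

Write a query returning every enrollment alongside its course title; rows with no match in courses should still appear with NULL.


LEFT JOIN keeps every row from enrollments (the left table); where course_id has no match in courses, the course columns become NULL. Walk through each enrollment:
  - enrollment 1 (Sam): course_id=1 -> matches History
  - enrollment 2 (Carol): course_id=NULL, no match -> kept with NULL
  - enrollment 3 (Eli): course_id=2 -> matches Algorithms
  - enrollment 4 (Wendy): course_id=1 -> matches History
  - enrollment 5 (Leo): course_id=NULL, no match -> kept with NULL
All 5 rows appear; 2 have NULL course.

SQL:
SELECT a.student, b.title AS course
FROM enrollments a
LEFT JOIN courses b ON a.course_id = b.id

Result:
student | course    
--------+-----------
Sam     | History   
Carol   | NULL      
Eli     | Algorithms
Wendy   | History   
Leo     | NULL      
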